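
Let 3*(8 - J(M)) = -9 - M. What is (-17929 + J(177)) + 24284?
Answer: 6425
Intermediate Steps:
J(M) = 11 + M/3 (J(M) = 8 - (-9 - M)/3 = 8 + (3 + M/3) = 11 + M/3)
(-17929 + J(177)) + 24284 = (-17929 + (11 + (⅓)*177)) + 24284 = (-17929 + (11 + 59)) + 24284 = (-17929 + 70) + 24284 = -17859 + 24284 = 6425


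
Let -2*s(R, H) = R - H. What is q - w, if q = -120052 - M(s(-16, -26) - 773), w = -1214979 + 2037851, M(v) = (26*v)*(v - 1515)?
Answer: -47325728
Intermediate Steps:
s(R, H) = H/2 - R/2 (s(R, H) = -(R - H)/2 = H/2 - R/2)
M(v) = 26*v*(-1515 + v) (M(v) = (26*v)*(-1515 + v) = 26*v*(-1515 + v))
w = 822872
q = -46502856 (q = -120052 - 26*(((½)*(-26) - ½*(-16)) - 773)*(-1515 + (((½)*(-26) - ½*(-16)) - 773)) = -120052 - 26*((-13 + 8) - 773)*(-1515 + ((-13 + 8) - 773)) = -120052 - 26*(-5 - 773)*(-1515 + (-5 - 773)) = -120052 - 26*(-778)*(-1515 - 778) = -120052 - 26*(-778)*(-2293) = -120052 - 1*46382804 = -120052 - 46382804 = -46502856)
q - w = -46502856 - 1*822872 = -46502856 - 822872 = -47325728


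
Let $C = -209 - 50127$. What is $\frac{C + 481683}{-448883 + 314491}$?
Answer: $- \frac{431347}{134392} \approx -3.2096$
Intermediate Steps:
$C = -50336$ ($C = -209 - 50127 = -50336$)
$\frac{C + 481683}{-448883 + 314491} = \frac{-50336 + 481683}{-448883 + 314491} = \frac{431347}{-134392} = 431347 \left(- \frac{1}{134392}\right) = - \frac{431347}{134392}$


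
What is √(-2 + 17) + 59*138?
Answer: 8142 + √15 ≈ 8145.9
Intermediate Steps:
√(-2 + 17) + 59*138 = √15 + 8142 = 8142 + √15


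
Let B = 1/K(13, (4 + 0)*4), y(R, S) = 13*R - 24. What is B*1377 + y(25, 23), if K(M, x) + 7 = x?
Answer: 454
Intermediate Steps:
K(M, x) = -7 + x
y(R, S) = -24 + 13*R
B = 1/9 (B = 1/(-7 + (4 + 0)*4) = 1/(-7 + 4*4) = 1/(-7 + 16) = 1/9 ≈ 0.11111)
B*1377 + y(25, 23) = (1/9)*1377 + (-24 + 13*25) = 153 + (-24 + 325) = 153 + 301 = 454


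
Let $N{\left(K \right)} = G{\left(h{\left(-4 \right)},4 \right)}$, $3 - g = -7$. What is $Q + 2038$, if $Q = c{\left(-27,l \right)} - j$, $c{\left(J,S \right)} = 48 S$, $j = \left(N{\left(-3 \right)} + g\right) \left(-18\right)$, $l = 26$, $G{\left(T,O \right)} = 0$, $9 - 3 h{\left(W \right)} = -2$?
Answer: $3466$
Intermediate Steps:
$g = 10$ ($g = 3 - -7 = 3 + 7 = 10$)
$h{\left(W \right)} = \frac{11}{3}$ ($h{\left(W \right)} = 3 - - \frac{2}{3} = 3 + \frac{2}{3} = \frac{11}{3}$)
$N{\left(K \right)} = 0$
$j = -180$ ($j = \left(0 + 10\right) \left(-18\right) = 10 \left(-18\right) = -180$)
$Q = 1428$ ($Q = 48 \cdot 26 - -180 = 1248 + 180 = 1428$)
$Q + 2038 = 1428 + 2038 = 3466$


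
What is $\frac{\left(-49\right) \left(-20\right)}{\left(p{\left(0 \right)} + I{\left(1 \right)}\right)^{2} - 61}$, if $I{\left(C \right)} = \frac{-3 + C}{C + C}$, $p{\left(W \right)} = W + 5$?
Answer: $- \frac{196}{9} \approx -21.778$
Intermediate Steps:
$p{\left(W \right)} = 5 + W$
$I{\left(C \right)} = \frac{-3 + C}{2 C}$
$\frac{\left(-49\right) \left(-20\right)}{\left(p{\left(0 \right)} + I{\left(1 \right)}\right)^{2} - 61} = \frac{\left(-49\right) \left(-20\right)}{\left(\left(5 + 0\right) + \frac{-3 + 1}{2 \cdot 1}\right)^{2} - 61} = \frac{980}{\left(5 + \frac{1}{2} \cdot 1 \left(-2\right)\right)^{2} - 61} = \frac{980}{\left(5 - 1\right)^{2} - 61} = \frac{980}{4^{2} - 61} = \frac{980}{16 - 61} = \frac{980}{-45} = 980 \left(- \frac{1}{45}\right) = - \frac{196}{9}$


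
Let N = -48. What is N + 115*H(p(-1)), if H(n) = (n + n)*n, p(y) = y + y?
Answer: 872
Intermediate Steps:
p(y) = 2*y
H(n) = 2*n² (H(n) = (2*n)*n = 2*n²)
N + 115*H(p(-1)) = -48 + 115*(2*(2*(-1))²) = -48 + 115*(2*(-2)²) = -48 + 115*(2*4) = -48 + 115*8 = -48 + 920 = 872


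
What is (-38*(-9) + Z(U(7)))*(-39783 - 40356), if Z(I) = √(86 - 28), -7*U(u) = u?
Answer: -27407538 - 80139*√58 ≈ -2.8018e+7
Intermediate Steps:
U(u) = -u/7
Z(I) = √58
(-38*(-9) + Z(U(7)))*(-39783 - 40356) = (-38*(-9) + √58)*(-39783 - 40356) = (342 + √58)*(-80139) = -27407538 - 80139*√58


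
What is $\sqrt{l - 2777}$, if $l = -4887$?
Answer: $4 i \sqrt{479} \approx 87.544 i$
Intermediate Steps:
$\sqrt{l - 2777} = \sqrt{-4887 - 2777} = \sqrt{-7664} = 4 i \sqrt{479}$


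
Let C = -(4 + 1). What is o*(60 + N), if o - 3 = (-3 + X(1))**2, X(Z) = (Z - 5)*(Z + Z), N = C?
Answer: 6820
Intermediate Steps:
C = -5 (C = -1*5 = -5)
N = -5
X(Z) = 2*Z*(-5 + Z) (X(Z) = (-5 + Z)*(2*Z) = 2*Z*(-5 + Z))
o = 124 (o = 3 + (-3 + 2*1*(-5 + 1))**2 = 3 + (-3 + 2*1*(-4))**2 = 3 + (-3 - 8)**2 = 3 + (-11)**2 = 3 + 121 = 124)
o*(60 + N) = 124*(60 - 5) = 124*55 = 6820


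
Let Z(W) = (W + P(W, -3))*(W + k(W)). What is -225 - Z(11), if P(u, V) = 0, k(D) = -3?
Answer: -313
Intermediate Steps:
Z(W) = W*(-3 + W) (Z(W) = (W + 0)*(W - 3) = W*(-3 + W))
-225 - Z(11) = -225 - 11*(-3 + 11) = -225 - 11*8 = -225 - 1*88 = -225 - 88 = -313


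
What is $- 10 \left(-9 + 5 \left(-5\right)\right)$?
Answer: $340$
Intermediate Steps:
$- 10 \left(-9 + 5 \left(-5\right)\right) = - 10 \left(-9 - 25\right) = \left(-10\right) \left(-34\right) = 340$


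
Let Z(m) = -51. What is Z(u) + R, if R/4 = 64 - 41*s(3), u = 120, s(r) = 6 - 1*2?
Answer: -451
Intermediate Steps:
s(r) = 4 (s(r) = 6 - 2 = 4)
R = -400 (R = 4*(64 - 41*4) = 4*(64 - 164) = 4*(-100) = -400)
Z(u) + R = -51 - 400 = -451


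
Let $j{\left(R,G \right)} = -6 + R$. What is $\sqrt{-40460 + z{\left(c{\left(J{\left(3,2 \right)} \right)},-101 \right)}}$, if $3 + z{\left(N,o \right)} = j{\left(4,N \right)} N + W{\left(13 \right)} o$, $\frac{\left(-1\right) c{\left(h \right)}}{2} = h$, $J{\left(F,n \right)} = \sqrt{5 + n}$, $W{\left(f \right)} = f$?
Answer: $2 \sqrt{-10444 + \sqrt{7}} \approx 204.37 i$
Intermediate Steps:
$c{\left(h \right)} = - 2 h$
$z{\left(N,o \right)} = -3 - 2 N + 13 o$ ($z{\left(N,o \right)} = -3 + \left(\left(-6 + 4\right) N + 13 o\right) = -3 - \left(- 13 o + 2 N\right) = -3 - 2 N + 13 o$)
$\sqrt{-40460 + z{\left(c{\left(J{\left(3,2 \right)} \right)},-101 \right)}} = \sqrt{-40460 - \left(1316 + 2 \left(-2\right) \sqrt{5 + 2}\right)} = \sqrt{-40460 - \left(1316 + 2 \left(-2\right) \sqrt{7}\right)} = \sqrt{-40460 - \left(1316 - 4 \sqrt{7}\right)} = \sqrt{-41776 + 4 \sqrt{7}}$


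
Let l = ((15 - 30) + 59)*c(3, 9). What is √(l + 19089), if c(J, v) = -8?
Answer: √18737 ≈ 136.88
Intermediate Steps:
l = -352 (l = ((15 - 30) + 59)*(-8) = (-15 + 59)*(-8) = 44*(-8) = -352)
√(l + 19089) = √(-352 + 19089) = √18737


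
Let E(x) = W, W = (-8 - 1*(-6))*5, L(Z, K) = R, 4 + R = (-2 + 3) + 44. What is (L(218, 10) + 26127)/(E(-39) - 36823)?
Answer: -26168/36833 ≈ -0.71045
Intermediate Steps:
R = 41 (R = -4 + ((-2 + 3) + 44) = -4 + (1 + 44) = -4 + 45 = 41)
L(Z, K) = 41
W = -10 (W = (-8 + 6)*5 = -2*5 = -10)
E(x) = -10
(L(218, 10) + 26127)/(E(-39) - 36823) = (41 + 26127)/(-10 - 36823) = 26168/(-36833) = 26168*(-1/36833) = -26168/36833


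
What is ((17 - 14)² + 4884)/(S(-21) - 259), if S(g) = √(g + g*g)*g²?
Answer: 25863/1665611 + 88074*√105/1665611 ≈ 0.55736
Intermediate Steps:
S(g) = g²*√(g + g²) (S(g) = √(g + g²)*g² = g²*√(g + g²))
((17 - 14)² + 4884)/(S(-21) - 259) = ((17 - 14)² + 4884)/((-21)²*√(-21*(1 - 21)) - 259) = (3² + 4884)/(441*√(-21*(-20)) - 259) = (9 + 4884)/(441*√420 - 259) = 4893/(441*(2*√105) - 259) = 4893/(882*√105 - 259) = 4893/(-259 + 882*√105)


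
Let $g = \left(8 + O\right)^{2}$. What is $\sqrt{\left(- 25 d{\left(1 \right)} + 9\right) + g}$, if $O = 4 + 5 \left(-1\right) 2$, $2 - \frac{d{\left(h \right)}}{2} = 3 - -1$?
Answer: $\sqrt{113} \approx 10.63$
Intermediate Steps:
$d{\left(h \right)} = -4$ ($d{\left(h \right)} = 4 - 2 \left(3 - -1\right) = 4 - 2 \left(3 + 1\right) = 4 - 8 = -4$)
$O = -6$ ($O = 4 - 10 = -6$)
$g = 4$ ($g = \left(8 - 6\right)^{2} = 2^{2} = 4$)
$\sqrt{\left(- 25 d{\left(1 \right)} + 9\right) + g} = \sqrt{\left(\left(-25\right) \left(-4\right) + 9\right) + 4} = \sqrt{\left(100 + 9\right) + 4} = \sqrt{109 + 4} = \sqrt{113}$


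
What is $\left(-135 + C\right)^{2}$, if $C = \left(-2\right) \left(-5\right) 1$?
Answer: $15625$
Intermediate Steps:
$C = 10$ ($C = 10 \cdot 1 = 10$)
$\left(-135 + C\right)^{2} = \left(-135 + 10\right)^{2} = \left(-125\right)^{2} = 15625$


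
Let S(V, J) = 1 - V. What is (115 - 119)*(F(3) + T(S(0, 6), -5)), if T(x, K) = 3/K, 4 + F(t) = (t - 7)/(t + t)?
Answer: 316/15 ≈ 21.067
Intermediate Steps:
F(t) = -4 + (-7 + t)/(2*t) (F(t) = -4 + (t - 7)/(t + t) = -4 + (-7 + t)/((2*t)) = -4 + (-7 + t)*(1/(2*t)) = -4 + (-7 + t)/(2*t))
(115 - 119)*(F(3) + T(S(0, 6), -5)) = (115 - 119)*((7/2)*(-1 - 1*3)/3 + 3/(-5)) = -4*((7/2)*(⅓)*(-1 - 3) + 3*(-⅕)) = -4*((7/2)*(⅓)*(-4) - ⅗) = -4*(-14/3 - ⅗) = -4*(-79/15) = 316/15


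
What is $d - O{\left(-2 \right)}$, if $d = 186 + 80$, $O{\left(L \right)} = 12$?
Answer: $254$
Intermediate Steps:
$d = 266$
$d - O{\left(-2 \right)} = 266 - 12 = 254$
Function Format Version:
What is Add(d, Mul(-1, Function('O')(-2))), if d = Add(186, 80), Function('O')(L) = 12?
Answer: 254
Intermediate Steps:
d = 266
Add(d, Mul(-1, Function('O')(-2))) = Add(266, Mul(-1, 12)) = Add(266, -12) = 254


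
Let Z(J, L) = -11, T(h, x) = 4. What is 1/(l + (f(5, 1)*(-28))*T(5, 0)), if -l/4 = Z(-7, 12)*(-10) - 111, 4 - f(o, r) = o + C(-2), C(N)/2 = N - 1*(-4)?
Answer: 1/564 ≈ 0.0017731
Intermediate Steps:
C(N) = 8 + 2*N (C(N) = 2*(N - 1*(-4)) = 2*(N + 4) = 2*(4 + N) = 8 + 2*N)
f(o, r) = -o (f(o, r) = 4 - (o + (8 + 2*(-2))) = 4 - (o + (8 - 4)) = 4 - (o + 4) = 4 - (4 + o) = 4 + (-4 - o) = -o)
l = 4 (l = -4*(-11*(-10) - 111) = -4*(110 - 111) = -4*(-1) = 4)
1/(l + (f(5, 1)*(-28))*T(5, 0)) = 1/(4 + (-1*5*(-28))*4) = 1/(4 - 5*(-28)*4) = 1/(4 + 140*4) = 1/(4 + 560) = 1/564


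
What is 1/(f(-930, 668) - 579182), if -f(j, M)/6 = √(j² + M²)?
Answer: -289591/167702294330 + 3*√327781/83851147165 ≈ -1.7063e-6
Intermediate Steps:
f(j, M) = -6*√(M² + j²) (f(j, M) = -6*√(j² + M²) = -6*√(M² + j²))
1/(f(-930, 668) - 579182) = 1/(-6*√(668² + (-930)²) - 579182) = 1/(-6*√(446224 + 864900) - 579182) = 1/(-12*√327781 - 579182) = 1/(-579182 - 12*√327781)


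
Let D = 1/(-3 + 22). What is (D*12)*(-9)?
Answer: -108/19 ≈ -5.6842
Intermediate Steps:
D = 1/19 ≈ 0.052632
(D*12)*(-9) = ((1/19)*12)*(-9) = (12/19)*(-9) = -108/19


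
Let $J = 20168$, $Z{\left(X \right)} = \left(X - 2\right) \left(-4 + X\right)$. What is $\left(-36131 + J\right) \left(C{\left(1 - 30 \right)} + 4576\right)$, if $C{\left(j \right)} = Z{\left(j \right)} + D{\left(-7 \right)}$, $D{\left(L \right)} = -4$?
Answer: $-89312985$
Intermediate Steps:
$Z{\left(X \right)} = \left(-4 + X\right) \left(-2 + X\right)$ ($Z{\left(X \right)} = \left(-2 + X\right) \left(-4 + X\right) = \left(-4 + X\right) \left(-2 + X\right)$)
$C{\left(j \right)} = 4 + j^{2} - 6 j$ ($C{\left(j \right)} = \left(8 + j^{2} - 6 j\right) - 4 = 4 + j^{2} - 6 j$)
$\left(-36131 + J\right) \left(C{\left(1 - 30 \right)} + 4576\right) = \left(-36131 + 20168\right) \left(\left(4 + \left(1 - 30\right)^{2} - 6 \left(1 - 30\right)\right) + 4576\right) = - 15963 \left(\left(4 + \left(1 - 30\right)^{2} - 6 \left(1 - 30\right)\right) + 4576\right) = - 15963 \left(\left(4 + \left(-29\right)^{2} - -174\right) + 4576\right) = - 15963 \left(\left(4 + 841 + 174\right) + 4576\right) = - 15963 \left(1019 + 4576\right) = \left(-15963\right) 5595 = -89312985$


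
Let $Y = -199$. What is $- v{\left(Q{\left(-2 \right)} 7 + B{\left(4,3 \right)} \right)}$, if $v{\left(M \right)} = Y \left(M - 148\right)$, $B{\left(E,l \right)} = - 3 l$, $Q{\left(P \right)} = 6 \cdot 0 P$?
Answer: $-31243$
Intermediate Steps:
$Q{\left(P \right)} = 0$ ($Q{\left(P \right)} = 0 P = 0$)
$v{\left(M \right)} = 29452 - 199 M$ ($v{\left(M \right)} = - 199 \left(M - 148\right) = - 199 \left(-148 + M\right) = 29452 - 199 M$)
$- v{\left(Q{\left(-2 \right)} 7 + B{\left(4,3 \right)} \right)} = - (29452 - 199 \left(0 \cdot 7 - 9\right)) = - (29452 - 199 \left(0 - 9\right)) = - (29452 - -1791) = - (29452 + 1791) = \left(-1\right) 31243 = -31243$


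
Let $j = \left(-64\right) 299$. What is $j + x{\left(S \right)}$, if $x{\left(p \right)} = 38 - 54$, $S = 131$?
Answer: $-19152$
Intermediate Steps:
$x{\left(p \right)} = -16$ ($x{\left(p \right)} = 38 - 54 = -16$)
$j = -19136$
$j + x{\left(S \right)} = -19136 - 16 = -19152$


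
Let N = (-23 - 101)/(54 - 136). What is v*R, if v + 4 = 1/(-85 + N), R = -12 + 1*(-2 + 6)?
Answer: 109864/3423 ≈ 32.096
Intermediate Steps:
N = 62/41 (N = -124/(-82) = -124*(-1/82) = 62/41 ≈ 1.5122)
R = -8 (R = -12 + 1*4 = -12 + 4 = -8)
v = -13733/3423 (v = -4 + 1/(-85 + 62/41) = -4 + 1/(-3423/41) = -4 - 41/3423 = -13733/3423 ≈ -4.0120)
v*R = -13733/3423*(-8) = 109864/3423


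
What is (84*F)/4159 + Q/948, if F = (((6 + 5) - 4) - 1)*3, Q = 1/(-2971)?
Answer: 4258555937/11713856772 ≈ 0.36355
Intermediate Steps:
Q = -1/2971 ≈ -0.00033659
F = 18 (F = ((11 - 4) - 1)*3 = (7 - 1)*3 = 6*3 = 18)
(84*F)/4159 + Q/948 = (84*18)/4159 - 1/2971/948 = 1512*(1/4159) - 1/2971*1/948 = 1512/4159 - 1/2816508 = 4258555937/11713856772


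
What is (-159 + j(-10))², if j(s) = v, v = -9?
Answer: 28224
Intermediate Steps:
j(s) = -9
(-159 + j(-10))² = (-159 - 9)² = (-168)² = 28224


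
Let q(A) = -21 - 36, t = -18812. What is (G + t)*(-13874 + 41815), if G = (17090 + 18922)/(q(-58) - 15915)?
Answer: -699692179393/1331 ≈ -5.2569e+8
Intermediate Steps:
q(A) = -57
G = -3001/1331 (G = (17090 + 18922)/(-57 - 15915) = 36012/(-15972) = 36012*(-1/15972) = -3001/1331 ≈ -2.2547)
(G + t)*(-13874 + 41815) = (-3001/1331 - 18812)*(-13874 + 41815) = -25041773/1331*27941 = -699692179393/1331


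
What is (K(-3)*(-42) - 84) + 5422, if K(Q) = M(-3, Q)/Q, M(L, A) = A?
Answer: 5296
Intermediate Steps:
K(Q) = 1 (K(Q) = Q/Q = 1)
(K(-3)*(-42) - 84) + 5422 = (1*(-42) - 84) + 5422 = (-42 - 84) + 5422 = -126 + 5422 = 5296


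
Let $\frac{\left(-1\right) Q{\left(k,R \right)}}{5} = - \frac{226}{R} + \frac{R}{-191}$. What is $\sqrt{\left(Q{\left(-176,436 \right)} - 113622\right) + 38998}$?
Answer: $\frac{i \sqrt{129353067027566}}{41638} \approx 273.15 i$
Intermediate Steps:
$Q{\left(k,R \right)} = \frac{1130}{R} + \frac{5 R}{191}$ ($Q{\left(k,R \right)} = - 5 \left(- \frac{226}{R} + \frac{R}{-191}\right) = - 5 \left(- \frac{226}{R} + R \left(- \frac{1}{191}\right)\right) = - 5 \left(- \frac{226}{R} - \frac{R}{191}\right) = \frac{1130}{R} + \frac{5 R}{191}$)
$\sqrt{\left(Q{\left(-176,436 \right)} - 113622\right) + 38998} = \sqrt{\left(\left(\frac{1130}{436} + \frac{5}{191} \cdot 436\right) - 113622\right) + 38998} = \sqrt{\left(\left(1130 \cdot \frac{1}{436} + \frac{2180}{191}\right) - 113622\right) + 38998} = \sqrt{\left(\left(\frac{565}{218} + \frac{2180}{191}\right) - 113622\right) + 38998} = \sqrt{\left(\frac{583155}{41638} - 113622\right) + 38998} = \sqrt{- \frac{4730409681}{41638} + 38998} = \sqrt{- \frac{3106610957}{41638}} = \frac{i \sqrt{129353067027566}}{41638}$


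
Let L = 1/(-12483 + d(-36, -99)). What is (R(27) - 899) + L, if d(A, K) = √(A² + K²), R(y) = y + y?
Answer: -14629222747/17312688 - √137/17312688 ≈ -845.00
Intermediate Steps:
R(y) = 2*y
L = 1/(-12483 + 9*√137) (L = 1/(-12483 + √((-36)² + (-99)²)) = 1/(-12483 + √(1296 + 9801)) = 1/(-12483 + √11097) = 1/(-12483 + 9*√137) ≈ -8.0791e-5)
(R(27) - 899) + L = (2*27 - 899) + (-1387/17312688 - √137/17312688) = (54 - 899) + (-1387/17312688 - √137/17312688) = -845 + (-1387/17312688 - √137/17312688) = -14629222747/17312688 - √137/17312688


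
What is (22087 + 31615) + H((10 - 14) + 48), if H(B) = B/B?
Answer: 53703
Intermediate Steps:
H(B) = 1
(22087 + 31615) + H((10 - 14) + 48) = (22087 + 31615) + 1 = 53702 + 1 = 53703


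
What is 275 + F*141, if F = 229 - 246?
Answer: -2122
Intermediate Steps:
F = -17
275 + F*141 = 275 - 17*141 = 275 - 2397 = -2122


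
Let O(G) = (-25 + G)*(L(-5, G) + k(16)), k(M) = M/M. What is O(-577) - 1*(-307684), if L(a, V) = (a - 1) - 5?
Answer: 313704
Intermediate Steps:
L(a, V) = -6 + a (L(a, V) = (-1 + a) - 5 = -6 + a)
k(M) = 1
O(G) = 250 - 10*G (O(G) = (-25 + G)*((-6 - 5) + 1) = (-25 + G)*(-11 + 1) = (-25 + G)*(-10) = 250 - 10*G)
O(-577) - 1*(-307684) = (250 - 10*(-577)) - 1*(-307684) = (250 + 5770) + 307684 = 6020 + 307684 = 313704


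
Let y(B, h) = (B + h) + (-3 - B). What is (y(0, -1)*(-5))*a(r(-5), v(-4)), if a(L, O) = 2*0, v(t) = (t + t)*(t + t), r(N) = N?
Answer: 0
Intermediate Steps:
y(B, h) = -3 + h
v(t) = 4*t**2 (v(t) = (2*t)*(2*t) = 4*t**2)
a(L, O) = 0
(y(0, -1)*(-5))*a(r(-5), v(-4)) = ((-3 - 1)*(-5))*0 = -4*(-5)*0 = 20*0 = 0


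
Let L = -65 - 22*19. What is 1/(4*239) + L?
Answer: -461747/956 ≈ -483.00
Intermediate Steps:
L = -483 (L = -65 - 418 = -483)
1/(4*239) + L = 1/(4*239) - 483 = 1/956 - 483 = -461747/956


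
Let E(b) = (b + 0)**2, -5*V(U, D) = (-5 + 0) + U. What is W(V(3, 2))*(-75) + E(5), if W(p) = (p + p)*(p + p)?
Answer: -23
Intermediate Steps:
V(U, D) = 1 - U/5 (V(U, D) = -((-5 + 0) + U)/5 = -(-5 + U)/5 = 1 - U/5)
W(p) = 4*p**2 (W(p) = (2*p)*(2*p) = 4*p**2)
E(b) = b**2
W(V(3, 2))*(-75) + E(5) = (4*(1 - 1/5*3)**2)*(-75) + 5**2 = (4*(1 - 3/5)**2)*(-75) + 25 = (4*(2/5)**2)*(-75) + 25 = (4*(4/25))*(-75) + 25 = (16/25)*(-75) + 25 = -48 + 25 = -23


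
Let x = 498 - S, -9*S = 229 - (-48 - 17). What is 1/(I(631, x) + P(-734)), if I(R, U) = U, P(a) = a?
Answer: -3/610 ≈ -0.0049180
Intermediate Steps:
S = -98/3 (S = -(229 - (-48 - 17))/9 = -(229 - 1*(-65))/9 = -(229 + 65)/9 = -1/9*294 = -98/3 ≈ -32.667)
x = 1592/3 (x = 498 - 1*(-98/3) = 498 + 98/3 = 1592/3 ≈ 530.67)
1/(I(631, x) + P(-734)) = 1/(1592/3 - 734) = 1/(-610/3) = -3/610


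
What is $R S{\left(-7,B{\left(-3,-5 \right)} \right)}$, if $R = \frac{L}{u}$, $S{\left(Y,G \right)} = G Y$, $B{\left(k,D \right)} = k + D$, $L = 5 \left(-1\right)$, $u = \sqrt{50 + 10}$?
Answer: $- \frac{28 \sqrt{15}}{3} \approx -36.148$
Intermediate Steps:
$u = 2 \sqrt{15}$ ($u = \sqrt{60} = 2 \sqrt{15} \approx 7.746$)
$L = -5$
$B{\left(k,D \right)} = D + k$
$R = - \frac{\sqrt{15}}{6}$ ($R = - \frac{5}{2 \sqrt{15}} = - 5 \frac{\sqrt{15}}{30} = - \frac{\sqrt{15}}{6} \approx -0.6455$)
$R S{\left(-7,B{\left(-3,-5 \right)} \right)} = - \frac{\sqrt{15}}{6} \left(-5 - 3\right) \left(-7\right) = - \frac{\sqrt{15}}{6} \left(\left(-8\right) \left(-7\right)\right) = - \frac{\sqrt{15}}{6} \cdot 56 = - \frac{28 \sqrt{15}}{3}$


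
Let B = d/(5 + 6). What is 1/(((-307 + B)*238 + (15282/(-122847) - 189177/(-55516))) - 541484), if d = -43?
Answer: -25006571524/15390971632975097 ≈ -1.6248e-6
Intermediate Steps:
B = -43/11 (B = -43/(5 + 6) = -43/11 ≈ -3.9091)
1/(((-307 + B)*238 + (15282/(-122847) - 189177/(-55516))) - 541484) = 1/(((-307 - 43/11)*238 + (15282/(-122847) - 189177/(-55516))) - 541484) = 1/((-3420/11*238 + (15282*(-1/122847) - 189177*(-1/55516))) - 541484) = 1/((-813960/11 + (-5094/40949 + 189177/55516)) - 541484) = 1/((-813960/11 + 7463810469/2273324684) - 541484) = 1/(-1850313257873481/25006571524 - 541484) = 1/(-15390971632975097/25006571524) = -25006571524/15390971632975097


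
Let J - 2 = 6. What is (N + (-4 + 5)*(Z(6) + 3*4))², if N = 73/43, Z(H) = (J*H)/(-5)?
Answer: 776161/46225 ≈ 16.791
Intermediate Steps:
J = 8 (J = 2 + 6 = 8)
Z(H) = -8*H/5 (Z(H) = (8*H)/(-5) = (8*H)*(-⅕) = -8*H/5)
N = 73/43 (N = 73*(1/43) = 73/43 ≈ 1.6977)
(N + (-4 + 5)*(Z(6) + 3*4))² = (73/43 + (-4 + 5)*(-8/5*6 + 3*4))² = (73/43 + 1*(-48/5 + 12))² = (73/43 + 1*(12/5))² = (73/43 + 12/5)² = (881/215)² = 776161/46225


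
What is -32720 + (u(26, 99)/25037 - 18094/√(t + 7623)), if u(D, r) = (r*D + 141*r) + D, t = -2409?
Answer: -819194081/25037 - 9047*√5214/2607 ≈ -32970.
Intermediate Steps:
u(D, r) = D + 141*r + D*r (u(D, r) = (D*r + 141*r) + D = (141*r + D*r) + D = D + 141*r + D*r)
-32720 + (u(26, 99)/25037 - 18094/√(t + 7623)) = -32720 + ((26 + 141*99 + 26*99)/25037 - 18094/√(-2409 + 7623)) = -32720 + ((26 + 13959 + 2574)*(1/25037) - 18094*√5214/5214) = -32720 + (16559*(1/25037) - 9047*√5214/2607) = -32720 + (16559/25037 - 9047*√5214/2607) = -819194081/25037 - 9047*√5214/2607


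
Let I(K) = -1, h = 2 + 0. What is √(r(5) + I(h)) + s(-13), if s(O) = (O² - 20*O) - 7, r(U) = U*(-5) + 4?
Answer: 422 + I*√22 ≈ 422.0 + 4.6904*I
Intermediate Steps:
h = 2
r(U) = 4 - 5*U (r(U) = -5*U + 4 = 4 - 5*U)
s(O) = -7 + O² - 20*O
√(r(5) + I(h)) + s(-13) = √((4 - 5*5) - 1) + (-7 + (-13)² - 20*(-13)) = √((4 - 25) - 1) + (-7 + 169 + 260) = √(-21 - 1) + 422 = √(-22) + 422 = I*√22 + 422 = 422 + I*√22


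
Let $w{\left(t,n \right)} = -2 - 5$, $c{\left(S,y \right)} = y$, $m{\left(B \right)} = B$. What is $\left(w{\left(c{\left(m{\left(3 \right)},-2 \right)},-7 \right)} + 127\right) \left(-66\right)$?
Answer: $-7920$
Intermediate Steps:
$w{\left(t,n \right)} = -7$
$\left(w{\left(c{\left(m{\left(3 \right)},-2 \right)},-7 \right)} + 127\right) \left(-66\right) = \left(-7 + 127\right) \left(-66\right) = 120 \left(-66\right) = -7920$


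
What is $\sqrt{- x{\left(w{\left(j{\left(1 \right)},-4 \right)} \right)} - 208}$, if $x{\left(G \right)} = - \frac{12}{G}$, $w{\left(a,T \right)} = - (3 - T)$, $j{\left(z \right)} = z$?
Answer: $\frac{2 i \sqrt{2569}}{7} \approx 14.482 i$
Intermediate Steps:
$w{\left(a,T \right)} = -3 + T$
$\sqrt{- x{\left(w{\left(j{\left(1 \right)},-4 \right)} \right)} - 208} = \sqrt{- \frac{-12}{-3 - 4} - 208} = \sqrt{- \frac{-12}{-7} - 208} = \sqrt{- \frac{\left(-12\right) \left(-1\right)}{7} - 208} = \sqrt{\left(-1\right) \frac{12}{7} - 208} = \sqrt{- \frac{12}{7} - 208} = \sqrt{- \frac{1468}{7}} = \frac{2 i \sqrt{2569}}{7}$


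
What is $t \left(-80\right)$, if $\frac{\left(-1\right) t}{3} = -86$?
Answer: $-20640$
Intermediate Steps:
$t = 258$ ($t = \left(-3\right) \left(-86\right) = 258$)
$t \left(-80\right) = 258 \left(-80\right) = -20640$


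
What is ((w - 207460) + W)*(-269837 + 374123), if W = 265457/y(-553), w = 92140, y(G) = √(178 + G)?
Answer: -12026261520 - 9227816234*I*√15/25 ≈ -1.2026e+10 - 1.4296e+9*I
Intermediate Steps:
W = -265457*I*√15/75 (W = 265457/(√(178 - 553)) = 265457/(√(-375)) = 265457/((5*I*√15)) = 265457*(-I*√15/75) = -265457*I*√15/75 ≈ -13708.0*I)
((w - 207460) + W)*(-269837 + 374123) = ((92140 - 207460) - 265457*I*√15/75)*(-269837 + 374123) = (-115320 - 265457*I*√15/75)*104286 = -12026261520 - 9227816234*I*√15/25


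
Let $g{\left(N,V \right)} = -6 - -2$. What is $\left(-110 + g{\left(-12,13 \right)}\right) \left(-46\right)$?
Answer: $5244$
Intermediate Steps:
$g{\left(N,V \right)} = -4$ ($g{\left(N,V \right)} = -6 + 2 = -4$)
$\left(-110 + g{\left(-12,13 \right)}\right) \left(-46\right) = \left(-110 - 4\right) \left(-46\right) = \left(-114\right) \left(-46\right) = 5244$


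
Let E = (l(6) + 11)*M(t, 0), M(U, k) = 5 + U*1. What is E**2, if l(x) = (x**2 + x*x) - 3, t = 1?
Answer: 230400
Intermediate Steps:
l(x) = -3 + 2*x**2 (l(x) = (x**2 + x**2) - 3 = 2*x**2 - 3 = -3 + 2*x**2)
M(U, k) = 5 + U
E = 480 (E = ((-3 + 2*6**2) + 11)*(5 + 1) = ((-3 + 2*36) + 11)*6 = ((-3 + 72) + 11)*6 = (69 + 11)*6 = 80*6 = 480)
E**2 = 480**2 = 230400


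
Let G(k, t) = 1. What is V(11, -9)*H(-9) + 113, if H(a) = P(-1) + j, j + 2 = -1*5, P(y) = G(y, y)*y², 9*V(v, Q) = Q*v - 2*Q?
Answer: 167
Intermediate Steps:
V(v, Q) = -2*Q/9 + Q*v/9 (V(v, Q) = (Q*v - 2*Q)/9 = (-2*Q + Q*v)/9 = -2*Q/9 + Q*v/9)
P(y) = y² (P(y) = 1*y² = y²)
j = -7 (j = -2 - 1*5 = -2 - 5 = -7)
H(a) = -6 (H(a) = (-1)² - 7 = 1 - 7 = -6)
V(11, -9)*H(-9) + 113 = ((⅑)*(-9)*(-2 + 11))*(-6) + 113 = ((⅑)*(-9)*9)*(-6) + 113 = -9*(-6) + 113 = 54 + 113 = 167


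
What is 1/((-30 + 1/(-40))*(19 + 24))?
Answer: -40/51643 ≈ -0.00077455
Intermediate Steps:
1/((-30 + 1/(-40))*(19 + 24)) = 1/((-30 - 1/40)*43) = 1/(-1201/40*43) = 1/(-51643/40) = -40/51643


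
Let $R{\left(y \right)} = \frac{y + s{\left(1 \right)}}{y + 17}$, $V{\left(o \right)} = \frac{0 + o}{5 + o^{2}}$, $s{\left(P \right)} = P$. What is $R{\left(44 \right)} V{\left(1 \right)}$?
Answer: $\frac{15}{122} \approx 0.12295$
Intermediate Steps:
$V{\left(o \right)} = \frac{o}{5 + o^{2}}$
$R{\left(y \right)} = \frac{1 + y}{17 + y}$ ($R{\left(y \right)} = \frac{y + 1}{y + 17} = \frac{1 + y}{17 + y}$)
$R{\left(44 \right)} V{\left(1 \right)} = \frac{1 + 44}{17 + 44} \cdot 1 \frac{1}{5 + 1^{2}} = \frac{1}{61} \cdot 45 \cdot 1 \frac{1}{5 + 1} = \frac{1}{61} \cdot 45 \cdot 1 \cdot \frac{1}{6} = \frac{45 \cdot 1 \cdot \frac{1}{6}}{61} = \frac{45}{61} \cdot \frac{1}{6} = \frac{15}{122}$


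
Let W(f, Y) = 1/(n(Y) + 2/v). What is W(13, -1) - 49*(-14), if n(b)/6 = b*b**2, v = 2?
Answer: 3429/5 ≈ 685.80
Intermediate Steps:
n(b) = 6*b**3 (n(b) = 6*(b*b**2) = 6*b**3)
W(f, Y) = 1/(1 + 6*Y**3) (W(f, Y) = 1/(6*Y**3 + 2/2) = 1/(6*Y**3 + 2*(1/2)) = 1/(6*Y**3 + 1) = 1/(1 + 6*Y**3))
W(13, -1) - 49*(-14) = 1/(1 + 6*(-1)**3) - 49*(-14) = 1/(1 + 6*(-1)) + 686 = 1/(1 - 6) + 686 = 1/(-5) + 686 = -1/5 + 686 = 3429/5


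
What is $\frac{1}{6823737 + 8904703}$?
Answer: $\frac{1}{15728440} \approx 6.3579 \cdot 10^{-8}$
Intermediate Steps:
$\frac{1}{6823737 + 8904703} = \frac{1}{15728440}$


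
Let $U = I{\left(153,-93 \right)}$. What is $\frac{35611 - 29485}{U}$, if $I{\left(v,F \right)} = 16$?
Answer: $\frac{3063}{8} \approx 382.88$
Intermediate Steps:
$U = 16$
$\frac{35611 - 29485}{U} = \frac{35611 - 29485}{16} = \left(35611 - 29485\right) \frac{1}{16} = 6126 \cdot \frac{1}{16} = \frac{3063}{8}$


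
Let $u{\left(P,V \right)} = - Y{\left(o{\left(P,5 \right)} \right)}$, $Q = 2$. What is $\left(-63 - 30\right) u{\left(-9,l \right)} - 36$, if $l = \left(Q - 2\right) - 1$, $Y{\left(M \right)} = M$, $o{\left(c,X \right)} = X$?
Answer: $429$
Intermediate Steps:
$l = -1$ ($l = \left(2 - 2\right) - 1 = 0 - 1 = -1$)
$u{\left(P,V \right)} = -5$ ($u{\left(P,V \right)} = \left(-1\right) 5 = -5$)
$\left(-63 - 30\right) u{\left(-9,l \right)} - 36 = \left(-63 - 30\right) \left(-5\right) - 36 = \left(-93\right) \left(-5\right) - 36 = 465 - 36 = 429$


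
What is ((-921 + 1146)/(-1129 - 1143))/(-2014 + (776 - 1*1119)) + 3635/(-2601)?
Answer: -19465217815/13928625504 ≈ -1.3975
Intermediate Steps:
((-921 + 1146)/(-1129 - 1143))/(-2014 + (776 - 1*1119)) + 3635/(-2601) = (225/(-2272))/(-2014 + (776 - 1119)) + 3635*(-1/2601) = (225*(-1/2272))/(-2014 - 343) - 3635/2601 = -225/2272/(-2357) - 3635/2601 = -225/2272*(-1/2357) - 3635/2601 = 225/5355104 - 3635/2601 = -19465217815/13928625504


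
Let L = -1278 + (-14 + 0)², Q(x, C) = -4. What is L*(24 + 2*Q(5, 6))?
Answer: -17312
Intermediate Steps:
L = -1082 (L = -1278 + (-14)² = -1278 + 196 = -1082)
L*(24 + 2*Q(5, 6)) = -1082*(24 + 2*(-4)) = -1082*(24 - 8) = -1082*16 = -17312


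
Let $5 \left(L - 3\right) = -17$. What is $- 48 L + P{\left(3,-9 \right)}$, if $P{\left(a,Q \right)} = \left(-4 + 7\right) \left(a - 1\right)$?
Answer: $\frac{126}{5} \approx 25.2$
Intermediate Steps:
$L = - \frac{2}{5}$ ($L = 3 + \frac{1}{5} \left(-17\right) = 3 - \frac{17}{5} = - \frac{2}{5} \approx -0.4$)
$P{\left(a,Q \right)} = -3 + 3 a$ ($P{\left(a,Q \right)} = 3 \left(-1 + a\right) = -3 + 3 a$)
$- 48 L + P{\left(3,-9 \right)} = \left(-48\right) \left(- \frac{2}{5}\right) + \left(-3 + 3 \cdot 3\right) = \frac{96}{5} + \left(-3 + 9\right) = \frac{96}{5} + 6 = \frac{126}{5}$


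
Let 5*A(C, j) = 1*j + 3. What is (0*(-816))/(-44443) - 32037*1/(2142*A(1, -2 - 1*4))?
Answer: 53395/2142 ≈ 24.928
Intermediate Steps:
A(C, j) = 3/5 + j/5 (A(C, j) = (1*j + 3)/5 = (j + 3)/5 = (3 + j)/5 = 3/5 + j/5)
(0*(-816))/(-44443) - 32037*1/(2142*A(1, -2 - 1*4)) = (0*(-816))/(-44443) - 32037*1/(2142*(3/5 + (-2 - 1*4)/5)) = 0*(-1/44443) - 32037*1/(2142*(3/5 + (-2 - 4)/5)) = 0 - 32037*1/(2142*(3/5 + (1/5)*(-6))) = 0 - 32037*1/(2142*(3/5 - 6/5)) = 0 - 32037/((-9*(-3/5)*7)*(-34)) = 0 - 32037/(((27/5)*7)*(-34)) = 0 - 32037/((189/5)*(-34)) = 0 - 32037/(-6426/5) = 0 - 32037*(-5/6426) = 0 + 53395/2142 = 53395/2142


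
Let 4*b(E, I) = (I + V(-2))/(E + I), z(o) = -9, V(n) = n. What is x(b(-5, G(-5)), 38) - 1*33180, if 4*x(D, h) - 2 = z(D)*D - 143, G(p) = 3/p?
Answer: -14880549/448 ≈ -33216.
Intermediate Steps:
b(E, I) = (-2 + I)/(4*(E + I)) (b(E, I) = ((I - 2)/(E + I))/4 = ((-2 + I)/(E + I))/4 = (-2 + I)/(4*(E + I)))
x(D, h) = -141/4 - 9*D/4 (x(D, h) = ½ + (-9*D - 143)/4 = ½ + (-143 - 9*D)/4 = ½ + (-143/4 - 9*D/4) = -141/4 - 9*D/4)
x(b(-5, G(-5)), 38) - 1*33180 = (-141/4 - 9*(-2 + 3/(-5))/(16*(-5 + 3/(-5)))) - 1*33180 = (-141/4 - 9*(-2 + 3*(-⅕))/(16*(-5 + 3*(-⅕)))) - 33180 = (-141/4 - 9*(-2 - ⅗)/(16*(-5 - ⅗))) - 33180 = (-141/4 - 9*(-13)/(16*(-28/5)*5)) - 33180 = (-141/4 - 9*(-5)*(-13)/(16*28*5)) - 33180 = (-141/4 - 9/4*13/112) - 33180 = (-141/4 - 117/448) - 33180 = -15909/448 - 33180 = -14880549/448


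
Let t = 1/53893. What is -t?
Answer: -1/53893 ≈ -1.8555e-5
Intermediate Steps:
t = 1/53893 ≈ 1.8555e-5
-t = -1*1/53893 = -1/53893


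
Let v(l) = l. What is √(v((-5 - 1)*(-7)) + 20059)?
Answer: √20101 ≈ 141.78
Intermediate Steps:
√(v((-5 - 1)*(-7)) + 20059) = √((-5 - 1)*(-7) + 20059) = √(-6*(-7) + 20059) = √(42 + 20059) = √20101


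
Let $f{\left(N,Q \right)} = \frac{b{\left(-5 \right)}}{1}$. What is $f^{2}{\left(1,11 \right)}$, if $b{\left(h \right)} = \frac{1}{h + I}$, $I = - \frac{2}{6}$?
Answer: $\frac{9}{256} \approx 0.035156$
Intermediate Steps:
$I = - \frac{1}{3}$ ($I = \left(-2\right) \frac{1}{6} = - \frac{1}{3} \approx -0.33333$)
$b{\left(h \right)} = \frac{1}{- \frac{1}{3} + h}$ ($b{\left(h \right)} = \frac{1}{h - \frac{1}{3}} = \frac{1}{- \frac{1}{3} + h}$)
$f{\left(N,Q \right)} = - \frac{3}{16}$ ($f{\left(N,Q \right)} = \frac{3 \frac{1}{-1 + 3 \left(-5\right)}}{1} = \frac{3}{-1 - 15} \cdot 1 = \frac{3}{-16} \cdot 1 = 3 \left(- \frac{1}{16}\right) 1 = \left(- \frac{3}{16}\right) 1 = - \frac{3}{16}$)
$f^{2}{\left(1,11 \right)} = \left(- \frac{3}{16}\right)^{2} = \frac{9}{256}$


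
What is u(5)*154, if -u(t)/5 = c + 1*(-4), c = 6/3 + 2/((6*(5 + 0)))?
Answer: 4466/3 ≈ 1488.7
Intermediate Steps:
c = 31/15 (c = 6*(1/3) + 2/((6*5)) = 2 + 2/30 = 2 + 2*(1/30) = 2 + 1/15 = 31/15 ≈ 2.0667)
u(t) = 29/3 (u(t) = -5*(31/15 + 1*(-4)) = -5*(31/15 - 4) = -5*(-29/15) = 29/3)
u(5)*154 = (29/3)*154 = 4466/3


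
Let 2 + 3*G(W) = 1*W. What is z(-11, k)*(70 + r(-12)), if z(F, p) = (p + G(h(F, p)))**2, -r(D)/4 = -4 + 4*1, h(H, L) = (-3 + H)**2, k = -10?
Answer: 1882720/9 ≈ 2.0919e+5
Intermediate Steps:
G(W) = -2/3 + W/3 (G(W) = -2/3 + (1*W)/3 = -2/3 + W/3)
r(D) = 0 (r(D) = -4*(-4 + 4*1) = -4*(-4 + 4) = -4*0 = 0)
z(F, p) = (-2/3 + p + (-3 + F)**2/3)**2 (z(F, p) = (p + (-2/3 + (-3 + F)**2/3))**2 = (-2/3 + p + (-3 + F)**2/3)**2)
z(-11, k)*(70 + r(-12)) = ((-2 + (-3 - 11)**2 + 3*(-10))**2/9)*(70 + 0) = ((-2 + (-14)**2 - 30)**2/9)*70 = ((-2 + 196 - 30)**2/9)*70 = ((1/9)*164**2)*70 = ((1/9)*26896)*70 = (26896/9)*70 = 1882720/9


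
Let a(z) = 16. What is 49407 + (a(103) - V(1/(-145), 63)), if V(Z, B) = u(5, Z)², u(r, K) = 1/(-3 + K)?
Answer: 9395093583/190096 ≈ 49423.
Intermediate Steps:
V(Z, B) = (-3 + Z)⁻² (V(Z, B) = (1/(-3 + Z))² = (-3 + Z)⁻²)
49407 + (a(103) - V(1/(-145), 63)) = 49407 + (16 - 1/(-3 + 1/(-145))²) = 49407 + (16 - 1/(-3 - 1/145)²) = 49407 + (16 - 1/(-436/145)²) = 49407 + (16 - 1*21025/190096) = 49407 + (16 - 21025/190096) = 49407 + 3020511/190096 = 9395093583/190096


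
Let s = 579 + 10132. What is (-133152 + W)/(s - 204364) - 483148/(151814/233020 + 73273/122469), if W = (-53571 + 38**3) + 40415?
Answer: -1335036867093194178092/3453470420732289 ≈ -3.8658e+5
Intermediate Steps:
W = 41716 (W = (-53571 + 54872) + 40415 = 1301 + 40415 = 41716)
s = 10711
(-133152 + W)/(s - 204364) - 483148/(151814/233020 + 73273/122469) = (-133152 + 41716)/(10711 - 204364) - 483148/(151814/233020 + 73273/122469) = -91436/(-193653) - 483148/(151814*(1/233020) + 73273*(1/122469)) = -91436*(-1/193653) - 483148/(75907/116510 + 73273/122469) = 91436/193653 - 483148/17833291613/14268863190 = 91436/193653 - 483148*14268863190/17833291613 = 91436/193653 - 6893972712522120/17833291613 = -1335036867093194178092/3453470420732289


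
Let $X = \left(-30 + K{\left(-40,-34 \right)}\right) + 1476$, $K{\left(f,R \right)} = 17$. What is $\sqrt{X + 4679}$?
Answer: $\sqrt{6142} \approx 78.371$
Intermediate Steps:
$X = 1463$ ($X = \left(-30 + 17\right) + 1476 = -13 + 1476 = 1463$)
$\sqrt{X + 4679} = \sqrt{1463 + 4679} = \sqrt{6142}$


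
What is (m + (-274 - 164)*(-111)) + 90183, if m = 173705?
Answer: 312506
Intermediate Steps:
(m + (-274 - 164)*(-111)) + 90183 = (173705 + (-274 - 164)*(-111)) + 90183 = (173705 - 438*(-111)) + 90183 = (173705 + 48618) + 90183 = 222323 + 90183 = 312506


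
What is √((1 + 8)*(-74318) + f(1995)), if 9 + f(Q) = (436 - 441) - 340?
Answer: 4*I*√41826 ≈ 818.06*I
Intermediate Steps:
f(Q) = -354 (f(Q) = -9 + ((436 - 441) - 340) = -9 + (-5 - 340) = -9 - 345 = -354)
√((1 + 8)*(-74318) + f(1995)) = √((1 + 8)*(-74318) - 354) = √(9*(-74318) - 354) = √(-668862 - 354) = √(-669216) = 4*I*√41826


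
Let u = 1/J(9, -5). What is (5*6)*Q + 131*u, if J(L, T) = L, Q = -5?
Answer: -1219/9 ≈ -135.44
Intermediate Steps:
u = 1/9 ≈ 0.11111
(5*6)*Q + 131*u = (5*6)*(-5) + 131*(1/9) = 30*(-5) + 131/9 = -150 + 131/9 = -1219/9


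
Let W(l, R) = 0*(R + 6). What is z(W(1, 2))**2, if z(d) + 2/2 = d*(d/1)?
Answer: 1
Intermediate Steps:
W(l, R) = 0 (W(l, R) = 0*(6 + R) = 0)
z(d) = -1 + d**2 (z(d) = -1 + d*(d/1) = -1 + d*(d*1) = -1 + d*d = -1 + d**2)
z(W(1, 2))**2 = (-1 + 0**2)**2 = (-1 + 0)**2 = (-1)**2 = 1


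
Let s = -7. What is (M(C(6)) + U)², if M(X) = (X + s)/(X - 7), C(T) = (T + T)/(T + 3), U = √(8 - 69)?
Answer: (1 + I*√61)² ≈ -60.0 + 15.62*I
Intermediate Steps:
U = I*√61 (U = √(-61) = I*√61 ≈ 7.8102*I)
C(T) = 2*T/(3 + T) (C(T) = (2*T)/(3 + T) = 2*T/(3 + T))
M(X) = 1 (M(X) = (X - 7)/(X - 7) = (-7 + X)/(-7 + X) = 1)
(M(C(6)) + U)² = (1 + I*√61)²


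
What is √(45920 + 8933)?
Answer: √54853 ≈ 234.21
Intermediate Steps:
√(45920 + 8933) = √54853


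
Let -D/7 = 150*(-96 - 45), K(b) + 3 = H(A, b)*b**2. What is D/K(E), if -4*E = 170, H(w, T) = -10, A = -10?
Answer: -296100/36131 ≈ -8.1952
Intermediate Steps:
E = -85/2 (E = -1/4*170 = -85/2 ≈ -42.500)
K(b) = -3 - 10*b**2
D = 148050 (D = -1050*(-96 - 45) = -1050*(-141) = -7*(-21150) = 148050)
D/K(E) = 148050/(-3 - 10*(-85/2)**2) = 148050/(-3 - 10*7225/4) = 148050/(-3 - 36125/2) = 148050/(-36131/2) = 148050*(-2/36131) = -296100/36131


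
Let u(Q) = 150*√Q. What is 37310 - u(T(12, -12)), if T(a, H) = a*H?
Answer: 37310 - 1800*I ≈ 37310.0 - 1800.0*I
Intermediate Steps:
T(a, H) = H*a
37310 - u(T(12, -12)) = 37310 - 150*√(-12*12) = 37310 - 150*√(-144) = 37310 - 150*12*I = 37310 - 1800*I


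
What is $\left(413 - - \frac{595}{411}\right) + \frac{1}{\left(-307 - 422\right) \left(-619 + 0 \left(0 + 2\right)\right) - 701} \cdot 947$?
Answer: $\frac{76746175117}{185176050} \approx 414.45$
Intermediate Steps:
$\left(413 - - \frac{595}{411}\right) + \frac{1}{\left(-307 - 422\right) \left(-619 + 0 \left(0 + 2\right)\right) - 701} \cdot 947 = \left(413 - \left(-595\right) \frac{1}{411}\right) + \frac{1}{- 729 \left(-619 + 0 \cdot 2\right) - 701} \cdot 947 = \left(413 - - \frac{595}{411}\right) + \frac{1}{- 729 \left(-619 + 0\right) - 701} \cdot 947 = \left(413 + \frac{595}{411}\right) + \frac{1}{\left(-729\right) \left(-619\right) - 701} \cdot 947 = \frac{170338}{411} + \frac{1}{451251 - 701} \cdot 947 = \frac{170338}{411} + \frac{1}{450550} \cdot 947 = \frac{170338}{411} + \frac{947}{450550} = \frac{76746175117}{185176050}$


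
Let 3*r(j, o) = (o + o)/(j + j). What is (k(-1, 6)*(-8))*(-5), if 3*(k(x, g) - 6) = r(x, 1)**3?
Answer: 19400/81 ≈ 239.51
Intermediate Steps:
r(j, o) = o/(3*j) (r(j, o) = ((o + o)/(j + j))/3 = ((2*o)/((2*j)))/3 = ((2*o)*(1/(2*j)))/3 = (o/j)/3 = o/(3*j))
k(x, g) = 6 + 1/(81*x**3) (k(x, g) = 6 + ((1/3)*1/x)**3/3 = 6 + (1/(3*x))**3/3 = 6 + (1/(27*x**3))/3 = 6 + 1/(81*x**3))
(k(-1, 6)*(-8))*(-5) = ((6 + (1/81)/(-1)**3)*(-8))*(-5) = ((6 + (1/81)*(-1))*(-8))*(-5) = ((6 - 1/81)*(-8))*(-5) = ((485/81)*(-8))*(-5) = -3880/81*(-5) = 19400/81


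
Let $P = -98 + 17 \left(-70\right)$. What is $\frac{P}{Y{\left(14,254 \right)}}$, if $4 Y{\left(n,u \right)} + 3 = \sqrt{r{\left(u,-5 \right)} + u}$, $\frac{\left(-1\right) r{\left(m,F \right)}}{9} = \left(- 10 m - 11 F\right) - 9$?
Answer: $- \frac{15456}{22691} - \frac{51520 \sqrt{227}}{22691} \approx -34.89$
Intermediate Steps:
$r{\left(m,F \right)} = 81 + 90 m + 99 F$ ($r{\left(m,F \right)} = - 9 \left(\left(- 10 m - 11 F\right) - 9\right) = - 9 \left(\left(- 11 F - 10 m\right) - 9\right) = - 9 \left(-9 - 11 F - 10 m\right) = 81 + 90 m + 99 F$)
$P = -1288$ ($P = -98 - 1190 = -1288$)
$Y{\left(n,u \right)} = - \frac{3}{4} + \frac{\sqrt{-414 + 91 u}}{4}$ ($Y{\left(n,u \right)} = - \frac{3}{4} + \frac{\sqrt{\left(81 + 90 u + 99 \left(-5\right)\right) + u}}{4} = - \frac{3}{4} + \frac{\sqrt{\left(81 + 90 u - 495\right) + u}}{4} = - \frac{3}{4} + \frac{\sqrt{\left(-414 + 90 u\right) + u}}{4} = - \frac{3}{4} + \frac{\sqrt{-414 + 91 u}}{4}$)
$\frac{P}{Y{\left(14,254 \right)}} = - \frac{1288}{- \frac{3}{4} + \frac{\sqrt{-414 + 91 \cdot 254}}{4}} = - \frac{1288}{- \frac{3}{4} + \frac{\sqrt{-414 + 23114}}{4}} = - \frac{1288}{- \frac{3}{4} + \frac{\sqrt{22700}}{4}} = - \frac{1288}{- \frac{3}{4} + \frac{10 \sqrt{227}}{4}} = - \frac{1288}{- \frac{3}{4} + \frac{5 \sqrt{227}}{2}}$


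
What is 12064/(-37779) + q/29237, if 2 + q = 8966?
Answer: -14064212/1104544623 ≈ -0.012733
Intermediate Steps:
q = 8964 (q = -2 + 8966 = 8964)
12064/(-37779) + q/29237 = 12064/(-37779) + 8964/29237 = 12064*(-1/37779) + 8964*(1/29237) = -12064/37779 + 8964/29237 = -14064212/1104544623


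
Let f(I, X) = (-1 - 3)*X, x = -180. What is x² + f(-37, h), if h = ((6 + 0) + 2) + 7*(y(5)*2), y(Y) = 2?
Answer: 32256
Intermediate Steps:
h = 36 (h = ((6 + 0) + 2) + 7*(2*2) = (6 + 2) + 7*4 = 8 + 28 = 36)
f(I, X) = -4*X
x² + f(-37, h) = (-180)² - 4*36 = 32400 - 144 = 32256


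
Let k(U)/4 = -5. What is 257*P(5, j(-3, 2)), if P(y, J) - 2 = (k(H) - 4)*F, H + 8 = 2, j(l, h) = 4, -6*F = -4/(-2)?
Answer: 2570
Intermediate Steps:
F = -⅓ (F = -(-2)/(3*(-2)) = -(-2)*(-1)/(3*2) = -⅙*2 = -⅓ ≈ -0.33333)
H = -6 (H = -8 + 2 = -6)
k(U) = -20 (k(U) = 4*(-5) = -20)
P(y, J) = 10 (P(y, J) = 2 + (-20 - 4)*(-⅓) = 2 - 24*(-⅓) = 2 + 8 = 10)
257*P(5, j(-3, 2)) = 257*10 = 2570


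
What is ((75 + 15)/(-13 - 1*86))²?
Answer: 100/121 ≈ 0.82645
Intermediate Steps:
((75 + 15)/(-13 - 1*86))² = (90/(-13 - 86))² = (90/(-99))² = (90*(-1/99))² = (-10/11)² = 100/121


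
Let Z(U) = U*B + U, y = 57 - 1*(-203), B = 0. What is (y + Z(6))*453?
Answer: 120498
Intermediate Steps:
y = 260 (y = 57 + 203 = 260)
Z(U) = U (Z(U) = U*0 + U = 0 + U = U)
(y + Z(6))*453 = (260 + 6)*453 = 266*453 = 120498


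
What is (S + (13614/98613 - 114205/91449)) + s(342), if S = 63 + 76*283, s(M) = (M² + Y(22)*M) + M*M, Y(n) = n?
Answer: 263549693400608/1002006693 ≈ 2.6302e+5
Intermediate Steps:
s(M) = 2*M² + 22*M (s(M) = (M² + 22*M) + M*M = (M² + 22*M) + M² = 2*M² + 22*M)
S = 21571 (S = 63 + 21508 = 21571)
(S + (13614/98613 - 114205/91449)) + s(342) = (21571 + (13614/98613 - 114205/91449)) + 2*342*(11 + 342) = (21571 + (13614*(1/98613) - 114205*1/91449)) + 2*342*353 = (21571 + (4538/32871 - 114205/91449)) + 241452 = (21571 - 1113012331/1002006693) + 241452 = 21613173362372/1002006693 + 241452 = 263549693400608/1002006693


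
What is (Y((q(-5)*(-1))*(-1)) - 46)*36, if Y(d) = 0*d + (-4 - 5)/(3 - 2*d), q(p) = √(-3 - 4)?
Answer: -62244/37 - 648*I*√7/37 ≈ -1682.3 - 46.336*I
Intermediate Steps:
q(p) = I*√7 (q(p) = √(-7) = I*√7)
Y(d) = -9/(3 - 2*d) (Y(d) = 0 - 9/(3 - 2*d) = -9/(3 - 2*d))
(Y((q(-5)*(-1))*(-1)) - 46)*36 = (9/(-3 + 2*(((I*√7)*(-1))*(-1))) - 46)*36 = (9/(-3 + 2*(-I*√7*(-1))) - 46)*36 = (9/(-3 + 2*(I*√7)) - 46)*36 = (9/(-3 + 2*I*√7) - 46)*36 = (-46 + 9/(-3 + 2*I*√7))*36 = -1656 + 324/(-3 + 2*I*√7)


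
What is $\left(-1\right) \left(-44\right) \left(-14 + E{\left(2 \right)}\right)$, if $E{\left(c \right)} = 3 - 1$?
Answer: $-528$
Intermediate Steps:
$E{\left(c \right)} = 2$ ($E{\left(c \right)} = 3 - 1 = 2$)
$\left(-1\right) \left(-44\right) \left(-14 + E{\left(2 \right)}\right) = \left(-1\right) \left(-44\right) \left(-14 + 2\right) = 44 \left(-12\right) = -528$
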